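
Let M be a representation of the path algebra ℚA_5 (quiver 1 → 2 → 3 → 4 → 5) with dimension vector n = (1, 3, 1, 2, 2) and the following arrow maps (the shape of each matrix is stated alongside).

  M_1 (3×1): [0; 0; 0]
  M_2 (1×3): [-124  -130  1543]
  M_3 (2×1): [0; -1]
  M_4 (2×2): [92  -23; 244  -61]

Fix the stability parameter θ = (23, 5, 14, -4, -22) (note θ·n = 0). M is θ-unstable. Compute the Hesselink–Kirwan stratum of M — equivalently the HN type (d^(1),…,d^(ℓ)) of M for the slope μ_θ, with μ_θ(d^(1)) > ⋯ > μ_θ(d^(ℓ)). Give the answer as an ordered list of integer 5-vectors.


Interval decomposition of M: I[1,1], I[2,2]^2, I[2,5], I[4,4], I[5,5].
HN type (ℓ=5): μ^(1)=23; μ^(2)=5; μ^(3)=-7/4; μ^(4)=-4; μ^(5)=-22

((1, 0, 0, 0, 0); (0, 2, 0, 0, 0); (0, 1, 1, 1, 1); (0, 0, 0, 1, 0); (0, 0, 0, 0, 1))


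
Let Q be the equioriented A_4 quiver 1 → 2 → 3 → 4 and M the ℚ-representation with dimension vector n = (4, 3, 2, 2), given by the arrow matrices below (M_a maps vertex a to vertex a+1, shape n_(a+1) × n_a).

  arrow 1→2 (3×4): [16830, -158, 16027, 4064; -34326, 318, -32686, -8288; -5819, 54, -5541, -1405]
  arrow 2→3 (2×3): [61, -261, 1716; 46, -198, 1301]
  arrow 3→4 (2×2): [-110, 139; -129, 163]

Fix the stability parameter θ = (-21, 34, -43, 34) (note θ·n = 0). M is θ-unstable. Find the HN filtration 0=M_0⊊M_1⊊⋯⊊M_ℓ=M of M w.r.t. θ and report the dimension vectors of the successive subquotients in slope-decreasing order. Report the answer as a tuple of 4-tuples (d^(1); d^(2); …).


Barcode: M ≅ I[1,1], I[1,2], I[1,4]^2. HN layers by μ_θ (3 steps, strictly decreasing):
  μ^(1)=34; μ^(2)=-9/2; μ^(3)=-21

((0, 1, 0, 2); (0, 2, 2, 0); (4, 0, 0, 0))


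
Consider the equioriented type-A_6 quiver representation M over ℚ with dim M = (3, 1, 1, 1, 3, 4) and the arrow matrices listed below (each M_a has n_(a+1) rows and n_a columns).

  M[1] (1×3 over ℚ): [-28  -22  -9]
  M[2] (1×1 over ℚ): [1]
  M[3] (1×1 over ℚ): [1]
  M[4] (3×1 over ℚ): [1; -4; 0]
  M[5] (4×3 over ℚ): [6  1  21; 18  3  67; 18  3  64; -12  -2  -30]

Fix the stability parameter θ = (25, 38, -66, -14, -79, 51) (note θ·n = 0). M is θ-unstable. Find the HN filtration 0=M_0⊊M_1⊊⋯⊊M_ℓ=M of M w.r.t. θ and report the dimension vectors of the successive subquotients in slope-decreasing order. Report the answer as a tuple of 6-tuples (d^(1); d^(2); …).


Interval decomposition of M: I[1,1]^2, I[1,6], I[5,5], I[5,6], I[6,6]^2.
HN type (ℓ=4): μ^(1)=51; μ^(2)=25; μ^(3)=-96/5; μ^(4)=-79

((0, 0, 0, 0, 0, 4); (2, 0, 0, 0, 0, 0); (1, 1, 1, 1, 1, 0); (0, 0, 0, 0, 2, 0))


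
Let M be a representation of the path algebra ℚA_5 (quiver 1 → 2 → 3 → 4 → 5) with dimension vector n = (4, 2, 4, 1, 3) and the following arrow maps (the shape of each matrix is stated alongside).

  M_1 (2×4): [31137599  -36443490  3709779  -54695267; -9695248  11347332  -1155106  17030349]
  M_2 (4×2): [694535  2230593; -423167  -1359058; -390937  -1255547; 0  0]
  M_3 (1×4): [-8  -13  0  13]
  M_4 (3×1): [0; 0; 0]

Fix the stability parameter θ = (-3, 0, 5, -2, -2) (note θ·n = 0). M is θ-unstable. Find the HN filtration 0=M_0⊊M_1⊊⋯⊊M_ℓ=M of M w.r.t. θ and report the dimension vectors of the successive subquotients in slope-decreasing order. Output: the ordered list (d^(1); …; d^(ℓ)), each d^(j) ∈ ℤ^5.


Interval decomposition of M: I[1,1]^2, I[1,3], I[1,4], I[3,3]^2, I[5,5]^3.
HN type (ℓ=5): μ^(1)=5; μ^(2)=3/2; μ^(3)=0; μ^(4)=-2; μ^(5)=-3

((0, 0, 3, 0, 0); (0, 0, 1, 1, 0); (0, 2, 0, 0, 0); (0, 0, 0, 0, 3); (4, 0, 0, 0, 0))


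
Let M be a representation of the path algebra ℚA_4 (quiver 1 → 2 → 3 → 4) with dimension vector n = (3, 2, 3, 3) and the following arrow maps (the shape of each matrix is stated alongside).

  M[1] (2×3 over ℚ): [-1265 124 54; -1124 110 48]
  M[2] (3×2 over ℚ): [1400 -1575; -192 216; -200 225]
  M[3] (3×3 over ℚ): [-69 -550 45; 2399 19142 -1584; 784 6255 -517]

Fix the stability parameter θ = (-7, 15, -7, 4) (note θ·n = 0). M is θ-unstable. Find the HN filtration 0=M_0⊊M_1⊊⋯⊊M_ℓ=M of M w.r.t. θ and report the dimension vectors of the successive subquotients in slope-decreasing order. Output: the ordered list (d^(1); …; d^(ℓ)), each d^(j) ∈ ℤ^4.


Via rank(M_{q-1}∘⋯∘M_p): M ≅ I[1,1], I[1,2], I[1,4], I[3,4]^2.
μ_θ-semistable layers: μ^(1)=15; μ^(2)=4; μ^(3)=-7

((0, 1, 0, 0); (0, 1, 1, 3); (3, 0, 2, 0))


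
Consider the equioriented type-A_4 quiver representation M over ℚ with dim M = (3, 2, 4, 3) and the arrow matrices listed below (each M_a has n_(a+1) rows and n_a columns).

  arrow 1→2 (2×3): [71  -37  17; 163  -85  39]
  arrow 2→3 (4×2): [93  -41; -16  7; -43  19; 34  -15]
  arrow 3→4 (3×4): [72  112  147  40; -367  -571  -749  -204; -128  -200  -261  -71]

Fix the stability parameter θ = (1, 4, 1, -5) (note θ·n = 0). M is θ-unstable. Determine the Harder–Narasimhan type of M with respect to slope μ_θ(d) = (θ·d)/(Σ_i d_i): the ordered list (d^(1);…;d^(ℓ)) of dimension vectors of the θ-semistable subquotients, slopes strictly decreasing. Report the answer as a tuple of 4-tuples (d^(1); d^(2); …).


Via rank(M_{q-1}∘⋯∘M_p): M ≅ I[1,1], I[1,4]^2, I[3,3], I[3,4].
μ_θ-semistable layers: μ^(1)=1; μ^(2)=1/4; μ^(3)=-2

((1, 0, 1, 0); (2, 2, 2, 2); (0, 0, 1, 1))


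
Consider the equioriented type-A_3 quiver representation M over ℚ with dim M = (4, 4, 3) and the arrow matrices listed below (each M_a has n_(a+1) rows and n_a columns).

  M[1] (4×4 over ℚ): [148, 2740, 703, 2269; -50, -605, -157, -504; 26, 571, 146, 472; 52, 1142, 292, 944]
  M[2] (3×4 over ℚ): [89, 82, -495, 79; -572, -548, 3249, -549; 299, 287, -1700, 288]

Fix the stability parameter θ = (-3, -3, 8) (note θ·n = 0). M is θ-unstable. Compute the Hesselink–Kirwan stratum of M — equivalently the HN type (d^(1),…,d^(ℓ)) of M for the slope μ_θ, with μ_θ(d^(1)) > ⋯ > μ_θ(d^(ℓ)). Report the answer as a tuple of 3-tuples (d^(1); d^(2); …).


Barcode: M ≅ I[1,1], I[1,3]^3, I[2,2]. HN layers by μ_θ (2 steps, strictly decreasing):
  μ^(1)=8; μ^(2)=-3

((0, 0, 3); (4, 4, 0))


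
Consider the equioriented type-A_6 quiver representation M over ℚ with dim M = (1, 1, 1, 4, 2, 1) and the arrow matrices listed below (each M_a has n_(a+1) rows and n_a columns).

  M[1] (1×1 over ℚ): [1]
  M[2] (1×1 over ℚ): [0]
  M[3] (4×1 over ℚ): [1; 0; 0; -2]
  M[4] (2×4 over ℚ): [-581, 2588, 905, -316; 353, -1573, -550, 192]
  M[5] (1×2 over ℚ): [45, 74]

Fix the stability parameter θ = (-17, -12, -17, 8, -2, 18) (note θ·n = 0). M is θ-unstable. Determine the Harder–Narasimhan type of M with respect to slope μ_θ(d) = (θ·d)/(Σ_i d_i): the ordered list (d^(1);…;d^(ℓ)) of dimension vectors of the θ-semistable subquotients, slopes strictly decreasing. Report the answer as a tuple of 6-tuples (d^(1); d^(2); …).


Via rank(M_{q-1}∘⋯∘M_p): M ≅ I[1,2], I[3,6], I[4,4]^2, I[4,5].
μ_θ-semistable layers: μ^(1)=18; μ^(2)=8; μ^(3)=3; μ^(4)=-12; μ^(5)=-17

((0, 0, 0, 0, 0, 1); (0, 0, 0, 2, 0, 0); (0, 0, 0, 2, 2, 0); (0, 1, 0, 0, 0, 0); (1, 0, 1, 0, 0, 0))


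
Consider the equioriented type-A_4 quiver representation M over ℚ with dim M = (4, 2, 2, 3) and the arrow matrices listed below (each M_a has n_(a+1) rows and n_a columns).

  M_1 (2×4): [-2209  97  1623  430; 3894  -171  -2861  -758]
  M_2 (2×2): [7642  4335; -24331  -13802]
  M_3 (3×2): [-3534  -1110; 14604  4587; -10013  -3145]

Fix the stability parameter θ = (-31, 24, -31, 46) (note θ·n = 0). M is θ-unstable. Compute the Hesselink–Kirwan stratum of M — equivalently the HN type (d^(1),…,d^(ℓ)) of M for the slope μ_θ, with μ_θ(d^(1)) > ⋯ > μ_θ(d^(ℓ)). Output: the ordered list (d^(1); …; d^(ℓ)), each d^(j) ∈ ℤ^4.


Via rank(M_{q-1}∘⋯∘M_p): M ≅ I[1,1]^2, I[1,4]^2, I[4,4].
μ_θ-semistable layers: μ^(1)=46; μ^(2)=-7/2; μ^(3)=-31

((0, 0, 0, 3); (0, 2, 2, 0); (4, 0, 0, 0))


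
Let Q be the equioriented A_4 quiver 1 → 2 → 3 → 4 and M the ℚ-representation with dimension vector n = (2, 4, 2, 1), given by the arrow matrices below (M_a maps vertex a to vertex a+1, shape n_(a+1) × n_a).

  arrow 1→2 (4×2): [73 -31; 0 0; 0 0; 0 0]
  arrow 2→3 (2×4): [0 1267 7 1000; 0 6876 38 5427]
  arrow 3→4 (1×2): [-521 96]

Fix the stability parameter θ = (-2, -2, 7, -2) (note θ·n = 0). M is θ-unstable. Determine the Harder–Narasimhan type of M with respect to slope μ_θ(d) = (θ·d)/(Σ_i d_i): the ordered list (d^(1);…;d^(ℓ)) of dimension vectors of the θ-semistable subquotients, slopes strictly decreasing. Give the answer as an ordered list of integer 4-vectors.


Via rank(M_{q-1}∘⋯∘M_p): M ≅ I[1,1], I[1,2], I[2,2], I[2,3], I[2,4].
μ_θ-semistable layers: μ^(1)=7; μ^(2)=5/2; μ^(3)=-2

((0, 0, 1, 0); (0, 0, 1, 1); (2, 4, 0, 0))


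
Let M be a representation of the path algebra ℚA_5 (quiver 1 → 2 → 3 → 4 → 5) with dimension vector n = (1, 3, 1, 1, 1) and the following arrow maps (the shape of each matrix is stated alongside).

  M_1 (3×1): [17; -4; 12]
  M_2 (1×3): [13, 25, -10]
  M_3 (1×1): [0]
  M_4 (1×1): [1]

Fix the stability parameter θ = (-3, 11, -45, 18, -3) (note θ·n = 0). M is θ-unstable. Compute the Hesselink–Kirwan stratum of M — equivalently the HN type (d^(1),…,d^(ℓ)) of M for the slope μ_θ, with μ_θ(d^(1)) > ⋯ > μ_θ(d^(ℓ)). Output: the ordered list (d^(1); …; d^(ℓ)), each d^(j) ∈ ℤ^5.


Barcode: M ≅ I[1,3], I[2,2]^2, I[4,5]. HN layers by μ_θ (3 steps, strictly decreasing):
  μ^(1)=11; μ^(2)=15/2; μ^(3)=-37/3

((0, 2, 0, 0, 0); (0, 0, 0, 1, 1); (1, 1, 1, 0, 0))


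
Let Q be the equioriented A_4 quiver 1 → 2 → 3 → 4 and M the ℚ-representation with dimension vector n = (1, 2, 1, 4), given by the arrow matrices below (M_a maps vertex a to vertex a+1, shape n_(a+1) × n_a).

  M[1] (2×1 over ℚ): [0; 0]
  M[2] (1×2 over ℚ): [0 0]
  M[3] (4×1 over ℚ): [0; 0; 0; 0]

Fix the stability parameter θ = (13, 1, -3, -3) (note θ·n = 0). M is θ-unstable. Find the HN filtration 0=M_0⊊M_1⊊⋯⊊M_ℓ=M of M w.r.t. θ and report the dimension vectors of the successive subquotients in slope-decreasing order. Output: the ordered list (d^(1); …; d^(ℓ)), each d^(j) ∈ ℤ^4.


Barcode: M ≅ I[1,1], I[2,2]^2, I[3,3], I[4,4]^4. HN layers by μ_θ (3 steps, strictly decreasing):
  μ^(1)=13; μ^(2)=1; μ^(3)=-3

((1, 0, 0, 0); (0, 2, 0, 0); (0, 0, 1, 4))


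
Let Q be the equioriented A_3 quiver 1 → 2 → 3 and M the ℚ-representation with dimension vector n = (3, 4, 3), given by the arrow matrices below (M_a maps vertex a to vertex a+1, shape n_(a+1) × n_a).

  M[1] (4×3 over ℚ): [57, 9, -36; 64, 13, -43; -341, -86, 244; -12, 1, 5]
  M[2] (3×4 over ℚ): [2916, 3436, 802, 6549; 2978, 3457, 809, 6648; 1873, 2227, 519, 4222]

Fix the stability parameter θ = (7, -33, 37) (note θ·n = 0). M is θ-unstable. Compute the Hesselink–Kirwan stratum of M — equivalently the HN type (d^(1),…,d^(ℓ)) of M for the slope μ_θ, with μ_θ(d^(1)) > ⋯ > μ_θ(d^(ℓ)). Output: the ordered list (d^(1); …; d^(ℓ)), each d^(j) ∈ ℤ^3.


Via rank(M_{q-1}∘⋯∘M_p): M ≅ I[1,3]^3, I[2,2].
μ_θ-semistable layers: μ^(1)=37; μ^(2)=-13; μ^(3)=-33

((0, 0, 3); (3, 3, 0); (0, 1, 0))


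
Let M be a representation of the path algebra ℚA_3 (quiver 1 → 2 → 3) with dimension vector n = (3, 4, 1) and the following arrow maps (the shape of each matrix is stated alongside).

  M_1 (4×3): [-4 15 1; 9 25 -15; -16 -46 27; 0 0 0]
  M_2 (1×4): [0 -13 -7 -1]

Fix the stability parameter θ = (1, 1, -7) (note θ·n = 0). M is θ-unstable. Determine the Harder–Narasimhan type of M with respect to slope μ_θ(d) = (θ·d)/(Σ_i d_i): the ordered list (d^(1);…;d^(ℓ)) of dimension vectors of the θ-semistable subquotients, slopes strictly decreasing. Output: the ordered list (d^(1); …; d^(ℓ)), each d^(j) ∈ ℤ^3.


Via rank(M_{q-1}∘⋯∘M_p): M ≅ I[1,2]^2, I[1,3], I[2,2].
μ_θ-semistable layers: μ^(1)=1; μ^(2)=-5/3

((2, 3, 0); (1, 1, 1))


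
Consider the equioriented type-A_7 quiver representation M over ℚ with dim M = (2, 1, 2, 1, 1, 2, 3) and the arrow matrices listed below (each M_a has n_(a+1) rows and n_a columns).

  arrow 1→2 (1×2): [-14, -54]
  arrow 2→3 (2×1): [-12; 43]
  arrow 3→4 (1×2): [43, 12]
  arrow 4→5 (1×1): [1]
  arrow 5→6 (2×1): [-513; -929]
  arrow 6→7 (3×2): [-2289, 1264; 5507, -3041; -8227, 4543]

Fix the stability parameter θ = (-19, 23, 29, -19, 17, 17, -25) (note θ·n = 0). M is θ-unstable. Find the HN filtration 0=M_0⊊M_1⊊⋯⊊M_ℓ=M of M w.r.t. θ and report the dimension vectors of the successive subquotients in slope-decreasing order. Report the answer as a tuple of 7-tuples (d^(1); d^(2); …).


Interval decomposition of M: I[1,1], I[1,3], I[3,7], I[6,7], I[7,7].
HN type (ℓ=6): μ^(1)=29; μ^(2)=23; μ^(3)=19/5; μ^(4)=-4; μ^(5)=-19; μ^(6)=-25

((0, 0, 1, 0, 0, 0, 0); (0, 1, 0, 0, 0, 0, 0); (0, 0, 1, 1, 1, 1, 1); (0, 0, 0, 0, 0, 1, 1); (2, 0, 0, 0, 0, 0, 0); (0, 0, 0, 0, 0, 0, 1))


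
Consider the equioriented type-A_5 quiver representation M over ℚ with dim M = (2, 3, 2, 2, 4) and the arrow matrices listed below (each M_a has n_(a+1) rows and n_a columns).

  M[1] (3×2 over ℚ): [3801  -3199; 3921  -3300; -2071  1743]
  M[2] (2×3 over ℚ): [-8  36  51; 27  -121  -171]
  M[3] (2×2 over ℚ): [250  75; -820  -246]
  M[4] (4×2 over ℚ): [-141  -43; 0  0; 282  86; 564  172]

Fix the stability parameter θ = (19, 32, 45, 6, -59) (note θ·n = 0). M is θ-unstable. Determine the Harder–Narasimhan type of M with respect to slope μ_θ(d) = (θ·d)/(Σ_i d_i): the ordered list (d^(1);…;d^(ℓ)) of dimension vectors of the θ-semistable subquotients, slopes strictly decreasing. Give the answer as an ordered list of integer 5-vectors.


Via rank(M_{q-1}∘⋯∘M_p): M ≅ I[1,3], I[1,5], I[2,2], I[4,4], I[5,5]^3.
μ_θ-semistable layers: μ^(1)=45; μ^(2)=32; μ^(3)=19; μ^(4)=43/5; μ^(5)=6; μ^(6)=-59

((0, 0, 1, 0, 0); (0, 2, 0, 0, 0); (1, 0, 0, 0, 0); (1, 1, 1, 1, 1); (0, 0, 0, 1, 0); (0, 0, 0, 0, 3))


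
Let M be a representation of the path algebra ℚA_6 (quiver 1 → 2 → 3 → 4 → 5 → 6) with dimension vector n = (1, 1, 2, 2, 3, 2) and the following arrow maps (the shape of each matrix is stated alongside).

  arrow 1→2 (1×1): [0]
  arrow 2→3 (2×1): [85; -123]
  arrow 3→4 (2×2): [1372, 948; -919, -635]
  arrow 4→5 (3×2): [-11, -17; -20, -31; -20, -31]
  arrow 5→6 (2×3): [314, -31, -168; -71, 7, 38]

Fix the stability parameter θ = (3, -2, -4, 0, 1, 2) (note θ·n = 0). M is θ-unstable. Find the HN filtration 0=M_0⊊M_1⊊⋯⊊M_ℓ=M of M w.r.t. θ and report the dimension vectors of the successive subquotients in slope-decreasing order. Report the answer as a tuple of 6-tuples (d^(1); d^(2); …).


Via rank(M_{q-1}∘⋯∘M_p): M ≅ I[1,1], I[2,6], I[3,6], I[5,5].
μ_θ-semistable layers: μ^(1)=3; μ^(2)=2; μ^(3)=1; μ^(4)=0; μ^(5)=-3; μ^(6)=-4

((1, 0, 0, 0, 0, 0); (0, 0, 0, 0, 0, 2); (0, 0, 0, 0, 3, 0); (0, 0, 0, 2, 0, 0); (0, 1, 1, 0, 0, 0); (0, 0, 1, 0, 0, 0))


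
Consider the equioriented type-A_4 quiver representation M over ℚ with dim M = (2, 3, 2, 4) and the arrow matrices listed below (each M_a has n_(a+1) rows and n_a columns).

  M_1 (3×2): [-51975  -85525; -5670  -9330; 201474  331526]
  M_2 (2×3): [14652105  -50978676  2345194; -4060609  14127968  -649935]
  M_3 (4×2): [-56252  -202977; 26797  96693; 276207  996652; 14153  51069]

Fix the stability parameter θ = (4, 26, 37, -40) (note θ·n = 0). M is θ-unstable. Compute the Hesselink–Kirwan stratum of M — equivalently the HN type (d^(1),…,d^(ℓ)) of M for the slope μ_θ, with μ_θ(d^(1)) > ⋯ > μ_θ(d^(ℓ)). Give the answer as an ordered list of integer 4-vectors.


Interval decomposition of M: I[1,1], I[1,4], I[2,2], I[2,4], I[4,4]^2.
HN type (ℓ=4): μ^(1)=26; μ^(2)=23/3; μ^(3)=4; μ^(4)=-40

((0, 1, 0, 0); (0, 2, 2, 2); (2, 0, 0, 0); (0, 0, 0, 2))


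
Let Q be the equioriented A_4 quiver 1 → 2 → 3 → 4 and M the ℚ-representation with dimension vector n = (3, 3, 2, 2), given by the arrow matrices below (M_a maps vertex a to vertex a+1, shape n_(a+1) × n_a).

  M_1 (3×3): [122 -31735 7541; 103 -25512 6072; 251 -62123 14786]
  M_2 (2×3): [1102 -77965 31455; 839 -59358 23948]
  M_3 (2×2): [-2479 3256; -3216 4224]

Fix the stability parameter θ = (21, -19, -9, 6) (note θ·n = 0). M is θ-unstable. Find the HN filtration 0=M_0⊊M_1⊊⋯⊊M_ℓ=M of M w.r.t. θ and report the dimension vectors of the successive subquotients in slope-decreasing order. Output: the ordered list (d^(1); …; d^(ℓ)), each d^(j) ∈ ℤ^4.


Interval decomposition of M: I[1,2], I[1,3], I[1,4], I[4,4].
HN type (ℓ=3): μ^(1)=6; μ^(2)=1; μ^(3)=-7/3

((0, 0, 0, 2); (1, 1, 0, 0); (2, 2, 2, 0))


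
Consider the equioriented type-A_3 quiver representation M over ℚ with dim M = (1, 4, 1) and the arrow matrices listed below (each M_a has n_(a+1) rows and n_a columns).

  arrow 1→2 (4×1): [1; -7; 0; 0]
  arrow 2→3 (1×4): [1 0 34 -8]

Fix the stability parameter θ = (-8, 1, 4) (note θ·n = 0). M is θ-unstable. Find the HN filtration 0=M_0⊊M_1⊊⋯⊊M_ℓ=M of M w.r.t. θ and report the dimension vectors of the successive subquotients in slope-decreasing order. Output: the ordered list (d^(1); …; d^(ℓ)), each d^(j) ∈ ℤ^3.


Barcode: M ≅ I[1,3], I[2,2]^3. HN layers by μ_θ (3 steps, strictly decreasing):
  μ^(1)=4; μ^(2)=1; μ^(3)=-8

((0, 0, 1); (0, 4, 0); (1, 0, 0))


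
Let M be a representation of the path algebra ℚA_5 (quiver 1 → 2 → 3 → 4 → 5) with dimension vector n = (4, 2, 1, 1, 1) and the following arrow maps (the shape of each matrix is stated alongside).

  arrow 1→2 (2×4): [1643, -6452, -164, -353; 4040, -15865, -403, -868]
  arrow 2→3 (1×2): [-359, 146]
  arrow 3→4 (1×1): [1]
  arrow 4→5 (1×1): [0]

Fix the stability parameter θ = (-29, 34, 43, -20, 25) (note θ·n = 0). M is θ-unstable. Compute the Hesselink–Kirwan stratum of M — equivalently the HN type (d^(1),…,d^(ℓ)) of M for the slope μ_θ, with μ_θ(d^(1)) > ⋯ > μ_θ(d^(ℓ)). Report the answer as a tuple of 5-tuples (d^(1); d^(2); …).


Interval decomposition of M: I[1,1]^2, I[1,2], I[1,4], I[5,5].
HN type (ℓ=4): μ^(1)=34; μ^(2)=25; μ^(3)=19; μ^(4)=-29

((0, 1, 0, 0, 0); (0, 0, 0, 0, 1); (0, 1, 1, 1, 0); (4, 0, 0, 0, 0))


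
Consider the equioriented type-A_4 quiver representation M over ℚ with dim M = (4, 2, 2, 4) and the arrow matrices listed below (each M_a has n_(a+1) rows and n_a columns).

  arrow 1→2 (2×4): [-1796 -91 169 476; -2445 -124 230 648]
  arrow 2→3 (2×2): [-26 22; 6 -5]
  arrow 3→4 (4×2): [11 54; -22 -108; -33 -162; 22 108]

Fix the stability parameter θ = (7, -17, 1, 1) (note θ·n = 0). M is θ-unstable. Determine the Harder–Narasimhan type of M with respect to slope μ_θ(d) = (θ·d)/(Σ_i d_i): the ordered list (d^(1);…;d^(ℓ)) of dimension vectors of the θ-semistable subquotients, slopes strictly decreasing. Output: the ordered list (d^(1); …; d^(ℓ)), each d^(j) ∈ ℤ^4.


Barcode: M ≅ I[1,1]^2, I[1,3], I[1,4], I[4,4]^3. HN layers by μ_θ (3 steps, strictly decreasing):
  μ^(1)=7; μ^(2)=1; μ^(3)=-5

((2, 0, 0, 0); (0, 0, 2, 4); (2, 2, 0, 0))


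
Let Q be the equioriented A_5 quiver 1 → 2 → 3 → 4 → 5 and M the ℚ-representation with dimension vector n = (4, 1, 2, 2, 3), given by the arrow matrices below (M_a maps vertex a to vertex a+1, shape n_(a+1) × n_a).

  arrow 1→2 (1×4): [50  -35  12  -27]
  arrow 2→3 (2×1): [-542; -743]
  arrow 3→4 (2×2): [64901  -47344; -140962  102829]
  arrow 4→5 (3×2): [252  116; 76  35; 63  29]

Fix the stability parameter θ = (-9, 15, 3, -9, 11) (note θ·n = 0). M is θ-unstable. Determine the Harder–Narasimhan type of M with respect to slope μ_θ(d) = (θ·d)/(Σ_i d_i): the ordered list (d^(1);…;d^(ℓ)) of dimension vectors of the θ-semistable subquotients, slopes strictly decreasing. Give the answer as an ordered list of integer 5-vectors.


Barcode: M ≅ I[1,1]^3, I[1,5], I[3,5], I[5,5]. HN layers by μ_θ (4 steps, strictly decreasing):
  μ^(1)=11; μ^(2)=3; μ^(3)=-3; μ^(4)=-9

((0, 0, 0, 0, 3); (0, 1, 1, 1, 0); (0, 0, 1, 1, 0); (4, 0, 0, 0, 0))


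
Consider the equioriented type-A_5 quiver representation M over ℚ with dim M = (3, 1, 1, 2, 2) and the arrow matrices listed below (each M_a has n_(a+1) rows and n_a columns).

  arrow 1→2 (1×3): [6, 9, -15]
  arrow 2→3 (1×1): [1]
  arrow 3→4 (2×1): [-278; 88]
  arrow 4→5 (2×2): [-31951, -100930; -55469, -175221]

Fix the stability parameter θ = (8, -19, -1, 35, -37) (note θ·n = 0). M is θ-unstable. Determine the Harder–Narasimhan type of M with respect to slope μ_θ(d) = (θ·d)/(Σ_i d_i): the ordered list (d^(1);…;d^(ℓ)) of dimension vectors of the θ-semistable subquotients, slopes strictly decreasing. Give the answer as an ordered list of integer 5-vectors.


Via rank(M_{q-1}∘⋯∘M_p): M ≅ I[1,1]^2, I[1,5], I[4,5].
μ_θ-semistable layers: μ^(1)=8; μ^(2)=-1; μ^(3)=-11/2

((2, 0, 0, 0, 0); (0, 0, 1, 2, 2); (1, 1, 0, 0, 0))


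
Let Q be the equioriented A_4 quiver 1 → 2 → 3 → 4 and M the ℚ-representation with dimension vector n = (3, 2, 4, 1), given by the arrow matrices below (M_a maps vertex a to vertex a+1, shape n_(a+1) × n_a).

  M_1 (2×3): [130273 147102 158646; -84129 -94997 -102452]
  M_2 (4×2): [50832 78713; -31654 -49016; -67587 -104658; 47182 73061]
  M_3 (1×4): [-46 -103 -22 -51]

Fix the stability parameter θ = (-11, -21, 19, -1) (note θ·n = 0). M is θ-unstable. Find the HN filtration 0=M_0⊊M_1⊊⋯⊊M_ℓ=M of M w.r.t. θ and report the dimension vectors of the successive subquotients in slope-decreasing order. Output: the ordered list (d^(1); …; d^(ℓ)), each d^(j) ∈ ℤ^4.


Interval decomposition of M: I[1,1], I[1,3], I[1,4], I[3,3]^2.
HN type (ℓ=4): μ^(1)=19; μ^(2)=9; μ^(3)=-11; μ^(4)=-16

((0, 0, 3, 0); (0, 0, 1, 1); (1, 0, 0, 0); (2, 2, 0, 0))


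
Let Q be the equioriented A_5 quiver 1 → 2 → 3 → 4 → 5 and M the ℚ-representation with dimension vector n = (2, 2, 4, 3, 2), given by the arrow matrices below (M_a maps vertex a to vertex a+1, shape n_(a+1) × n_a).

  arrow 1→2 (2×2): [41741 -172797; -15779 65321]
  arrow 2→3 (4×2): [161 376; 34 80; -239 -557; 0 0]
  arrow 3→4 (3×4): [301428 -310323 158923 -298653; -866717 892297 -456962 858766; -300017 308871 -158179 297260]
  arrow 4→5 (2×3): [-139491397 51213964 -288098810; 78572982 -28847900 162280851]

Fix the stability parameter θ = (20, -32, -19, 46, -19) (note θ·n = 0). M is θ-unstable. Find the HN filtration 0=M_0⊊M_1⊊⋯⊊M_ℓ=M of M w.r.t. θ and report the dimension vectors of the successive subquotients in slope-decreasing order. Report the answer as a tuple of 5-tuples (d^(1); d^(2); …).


Barcode: M ≅ I[1,5]^2, I[3,3], I[3,4]. HN layers by μ_θ (4 steps, strictly decreasing):
  μ^(1)=46; μ^(2)=27/2; μ^(3)=-31/3; μ^(4)=-19

((0, 0, 0, 1, 0); (0, 0, 0, 2, 2); (2, 2, 2, 0, 0); (0, 0, 2, 0, 0))


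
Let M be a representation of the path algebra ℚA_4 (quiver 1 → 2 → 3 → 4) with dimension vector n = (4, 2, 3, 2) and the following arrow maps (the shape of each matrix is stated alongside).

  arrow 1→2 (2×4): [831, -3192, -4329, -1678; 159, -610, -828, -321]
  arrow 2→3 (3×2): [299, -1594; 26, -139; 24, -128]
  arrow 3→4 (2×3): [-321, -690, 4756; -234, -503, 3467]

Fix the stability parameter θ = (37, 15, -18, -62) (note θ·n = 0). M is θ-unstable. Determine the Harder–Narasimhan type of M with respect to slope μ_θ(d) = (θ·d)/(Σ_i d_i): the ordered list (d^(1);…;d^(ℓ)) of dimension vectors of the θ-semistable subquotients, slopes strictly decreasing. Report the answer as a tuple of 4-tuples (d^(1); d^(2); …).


Via rank(M_{q-1}∘⋯∘M_p): M ≅ I[1,1]^2, I[1,4]^2, I[3,3].
μ_θ-semistable layers: μ^(1)=37; μ^(2)=-7; μ^(3)=-18

((2, 0, 0, 0); (2, 2, 2, 2); (0, 0, 1, 0))


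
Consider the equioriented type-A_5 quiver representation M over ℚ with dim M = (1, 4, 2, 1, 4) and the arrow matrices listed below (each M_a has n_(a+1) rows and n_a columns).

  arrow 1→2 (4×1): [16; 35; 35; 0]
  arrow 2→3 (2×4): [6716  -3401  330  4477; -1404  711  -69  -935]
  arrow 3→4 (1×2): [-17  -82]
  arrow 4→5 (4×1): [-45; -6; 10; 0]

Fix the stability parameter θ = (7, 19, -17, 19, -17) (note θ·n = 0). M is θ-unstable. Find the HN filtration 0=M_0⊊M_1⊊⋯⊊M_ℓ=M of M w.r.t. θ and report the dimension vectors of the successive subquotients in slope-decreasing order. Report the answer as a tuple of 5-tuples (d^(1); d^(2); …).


Barcode: M ≅ I[1,5], I[2,2]^2, I[2,3], I[5,5]^3. HN layers by μ_θ (4 steps, strictly decreasing):
  μ^(1)=19; μ^(2)=11/5; μ^(3)=1; μ^(4)=-17

((0, 2, 0, 0, 0); (1, 1, 1, 1, 1); (0, 1, 1, 0, 0); (0, 0, 0, 0, 3))


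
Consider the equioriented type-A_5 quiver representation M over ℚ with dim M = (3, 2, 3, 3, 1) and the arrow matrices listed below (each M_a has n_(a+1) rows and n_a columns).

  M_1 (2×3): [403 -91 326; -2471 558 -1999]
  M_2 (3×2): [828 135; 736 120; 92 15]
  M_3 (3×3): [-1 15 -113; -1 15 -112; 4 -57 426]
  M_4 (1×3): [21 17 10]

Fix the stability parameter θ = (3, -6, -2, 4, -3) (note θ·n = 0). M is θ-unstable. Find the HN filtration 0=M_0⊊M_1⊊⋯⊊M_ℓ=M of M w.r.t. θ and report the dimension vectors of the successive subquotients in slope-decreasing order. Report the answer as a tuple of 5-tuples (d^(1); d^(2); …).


Interval decomposition of M: I[1,1], I[1,2], I[1,5], I[3,4]^2.
HN type (ℓ=6): μ^(1)=4; μ^(2)=3; μ^(3)=1/2; μ^(4)=-3/2; μ^(5)=-5/3; μ^(6)=-2

((0, 0, 0, 2, 0); (1, 0, 0, 0, 0); (0, 0, 0, 1, 1); (1, 1, 0, 0, 0); (1, 1, 1, 0, 0); (0, 0, 2, 0, 0))


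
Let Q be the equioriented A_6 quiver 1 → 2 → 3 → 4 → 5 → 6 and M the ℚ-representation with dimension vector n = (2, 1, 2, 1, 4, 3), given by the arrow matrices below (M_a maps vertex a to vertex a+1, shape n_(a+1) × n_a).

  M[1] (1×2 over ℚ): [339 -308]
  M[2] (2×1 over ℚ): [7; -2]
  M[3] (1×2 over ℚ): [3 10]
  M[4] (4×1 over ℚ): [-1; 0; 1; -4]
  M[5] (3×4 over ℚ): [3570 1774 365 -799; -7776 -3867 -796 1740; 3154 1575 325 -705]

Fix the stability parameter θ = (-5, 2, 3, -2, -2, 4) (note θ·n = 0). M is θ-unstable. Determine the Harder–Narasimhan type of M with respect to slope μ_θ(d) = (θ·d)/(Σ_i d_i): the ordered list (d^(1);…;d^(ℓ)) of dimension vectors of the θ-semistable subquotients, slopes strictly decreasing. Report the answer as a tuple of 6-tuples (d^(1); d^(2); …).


Interval decomposition of M: I[1,1], I[1,6], I[3,3], I[5,5], I[5,6]^2.
HN type (ℓ=5): μ^(1)=4; μ^(2)=3; μ^(3)=1/4; μ^(4)=-2; μ^(5)=-5

((0, 0, 0, 0, 0, 3); (0, 0, 1, 0, 0, 0); (0, 1, 1, 1, 1, 0); (0, 0, 0, 0, 3, 0); (2, 0, 0, 0, 0, 0))


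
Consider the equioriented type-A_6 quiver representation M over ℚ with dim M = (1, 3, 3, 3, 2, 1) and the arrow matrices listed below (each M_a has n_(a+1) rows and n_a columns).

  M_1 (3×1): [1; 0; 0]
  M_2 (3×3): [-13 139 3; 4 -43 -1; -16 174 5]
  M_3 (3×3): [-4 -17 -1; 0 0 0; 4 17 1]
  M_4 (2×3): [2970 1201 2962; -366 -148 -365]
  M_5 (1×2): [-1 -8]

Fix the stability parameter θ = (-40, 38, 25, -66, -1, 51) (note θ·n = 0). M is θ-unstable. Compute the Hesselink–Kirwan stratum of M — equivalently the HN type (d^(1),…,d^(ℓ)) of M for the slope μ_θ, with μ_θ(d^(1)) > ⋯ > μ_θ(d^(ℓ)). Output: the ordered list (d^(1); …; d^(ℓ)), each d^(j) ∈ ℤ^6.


Barcode: M ≅ I[1,3], I[2,3], I[2,5], I[4,4], I[4,6]. HN layers by μ_θ (5 steps, strictly decreasing):
  μ^(1)=51; μ^(2)=63/2; μ^(3)=-1; μ^(4)=-40; μ^(5)=-66

((0, 0, 0, 0, 0, 1); (0, 2, 2, 0, 0, 0); (0, 1, 1, 1, 2, 0); (1, 0, 0, 0, 0, 0); (0, 0, 0, 2, 0, 0))


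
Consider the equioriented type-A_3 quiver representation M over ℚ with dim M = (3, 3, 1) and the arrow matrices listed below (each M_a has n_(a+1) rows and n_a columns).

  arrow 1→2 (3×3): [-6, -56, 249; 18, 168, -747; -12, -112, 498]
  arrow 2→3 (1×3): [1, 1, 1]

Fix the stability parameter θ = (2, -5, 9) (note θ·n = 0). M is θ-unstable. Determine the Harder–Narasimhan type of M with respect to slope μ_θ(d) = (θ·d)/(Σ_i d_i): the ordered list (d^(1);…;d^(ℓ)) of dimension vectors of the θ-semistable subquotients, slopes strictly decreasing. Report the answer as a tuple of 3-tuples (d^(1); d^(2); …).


Via rank(M_{q-1}∘⋯∘M_p): M ≅ I[1,1]^2, I[1,2], I[2,2], I[2,3].
μ_θ-semistable layers: μ^(1)=9; μ^(2)=2; μ^(3)=-3/2; μ^(4)=-5

((0, 0, 1); (2, 0, 0); (1, 1, 0); (0, 2, 0))


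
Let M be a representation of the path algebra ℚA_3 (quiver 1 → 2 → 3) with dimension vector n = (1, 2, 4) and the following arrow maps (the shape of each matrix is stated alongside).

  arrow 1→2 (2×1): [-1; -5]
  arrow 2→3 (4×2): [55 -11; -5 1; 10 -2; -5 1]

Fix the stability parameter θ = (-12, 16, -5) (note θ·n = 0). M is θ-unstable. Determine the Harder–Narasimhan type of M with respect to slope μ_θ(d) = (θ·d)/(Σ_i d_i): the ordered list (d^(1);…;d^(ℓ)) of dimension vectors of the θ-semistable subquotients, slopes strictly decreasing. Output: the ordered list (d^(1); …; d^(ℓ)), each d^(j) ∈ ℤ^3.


Interval decomposition of M: I[1,2], I[2,3], I[3,3]^3.
HN type (ℓ=4): μ^(1)=16; μ^(2)=11/2; μ^(3)=-5; μ^(4)=-12

((0, 1, 0); (0, 1, 1); (0, 0, 3); (1, 0, 0))


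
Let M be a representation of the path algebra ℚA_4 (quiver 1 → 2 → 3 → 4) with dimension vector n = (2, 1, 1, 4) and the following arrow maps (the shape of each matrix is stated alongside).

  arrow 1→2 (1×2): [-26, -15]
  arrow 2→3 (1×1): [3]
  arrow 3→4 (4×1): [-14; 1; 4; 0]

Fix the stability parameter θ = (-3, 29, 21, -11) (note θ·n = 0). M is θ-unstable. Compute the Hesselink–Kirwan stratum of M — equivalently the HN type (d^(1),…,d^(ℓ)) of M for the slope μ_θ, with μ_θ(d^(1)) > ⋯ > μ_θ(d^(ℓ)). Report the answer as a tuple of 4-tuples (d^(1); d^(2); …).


Interval decomposition of M: I[1,1], I[1,4], I[4,4]^3.
HN type (ℓ=3): μ^(1)=13; μ^(2)=-3; μ^(3)=-11

((0, 1, 1, 1); (2, 0, 0, 0); (0, 0, 0, 3))


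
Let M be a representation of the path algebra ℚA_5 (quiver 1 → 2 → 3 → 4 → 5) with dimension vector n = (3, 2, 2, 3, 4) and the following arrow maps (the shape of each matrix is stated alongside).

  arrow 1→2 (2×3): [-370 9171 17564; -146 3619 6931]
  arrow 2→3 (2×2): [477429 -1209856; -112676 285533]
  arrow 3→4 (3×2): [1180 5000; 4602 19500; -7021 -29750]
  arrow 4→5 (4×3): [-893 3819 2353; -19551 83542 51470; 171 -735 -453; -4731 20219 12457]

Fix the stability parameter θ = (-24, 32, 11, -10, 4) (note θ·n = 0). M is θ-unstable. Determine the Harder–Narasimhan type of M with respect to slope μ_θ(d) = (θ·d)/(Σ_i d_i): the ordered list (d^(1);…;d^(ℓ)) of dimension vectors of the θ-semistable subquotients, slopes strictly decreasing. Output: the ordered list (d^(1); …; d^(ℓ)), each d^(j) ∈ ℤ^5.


Barcode: M ≅ I[1,1], I[1,3], I[1,5], I[4,4], I[4,5], I[5,5]^2. HN layers by μ_θ (5 steps, strictly decreasing):
  μ^(1)=43/2; μ^(2)=37/4; μ^(3)=4; μ^(4)=-10; μ^(5)=-24

((0, 1, 1, 0, 0); (0, 1, 1, 1, 1); (0, 0, 0, 0, 3); (0, 0, 0, 2, 0); (3, 0, 0, 0, 0))


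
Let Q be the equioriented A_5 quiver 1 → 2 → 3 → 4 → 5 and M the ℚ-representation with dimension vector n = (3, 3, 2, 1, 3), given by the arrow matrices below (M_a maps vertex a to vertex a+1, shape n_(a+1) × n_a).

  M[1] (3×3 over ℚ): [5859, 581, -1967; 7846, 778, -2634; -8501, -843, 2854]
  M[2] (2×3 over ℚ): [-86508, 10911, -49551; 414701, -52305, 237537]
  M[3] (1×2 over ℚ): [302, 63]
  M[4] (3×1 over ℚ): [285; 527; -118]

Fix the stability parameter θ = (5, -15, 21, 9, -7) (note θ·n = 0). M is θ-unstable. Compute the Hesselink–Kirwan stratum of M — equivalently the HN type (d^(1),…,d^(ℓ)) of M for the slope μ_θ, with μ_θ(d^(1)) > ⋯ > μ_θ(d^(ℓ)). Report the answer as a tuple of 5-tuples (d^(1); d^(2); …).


Interval decomposition of M: I[1,1], I[1,3], I[1,5], I[2,2], I[5,5]^2.
HN type (ℓ=6): μ^(1)=21; μ^(2)=23/3; μ^(3)=5; μ^(4)=-5; μ^(5)=-7; μ^(6)=-15

((0, 0, 1, 0, 0); (0, 0, 1, 1, 1); (1, 0, 0, 0, 0); (2, 2, 0, 0, 0); (0, 0, 0, 0, 2); (0, 1, 0, 0, 0))


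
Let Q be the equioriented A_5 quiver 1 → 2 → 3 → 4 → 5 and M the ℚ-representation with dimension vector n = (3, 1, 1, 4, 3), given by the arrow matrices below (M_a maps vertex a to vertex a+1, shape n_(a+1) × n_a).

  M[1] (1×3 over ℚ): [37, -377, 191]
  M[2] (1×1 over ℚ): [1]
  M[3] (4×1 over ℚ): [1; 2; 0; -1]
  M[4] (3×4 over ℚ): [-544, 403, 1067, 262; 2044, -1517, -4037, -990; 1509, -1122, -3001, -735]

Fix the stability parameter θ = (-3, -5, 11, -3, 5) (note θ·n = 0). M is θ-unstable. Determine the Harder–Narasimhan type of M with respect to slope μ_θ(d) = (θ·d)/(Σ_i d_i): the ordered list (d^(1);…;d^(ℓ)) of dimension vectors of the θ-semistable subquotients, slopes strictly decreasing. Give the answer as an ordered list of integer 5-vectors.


Via rank(M_{q-1}∘⋯∘M_p): M ≅ I[1,1]^2, I[1,4], I[4,5]^3.
μ_θ-semistable layers: μ^(1)=5; μ^(2)=4; μ^(3)=-3; μ^(4)=-4

((0, 0, 0, 0, 3); (0, 0, 1, 1, 0); (2, 0, 0, 3, 0); (1, 1, 0, 0, 0))


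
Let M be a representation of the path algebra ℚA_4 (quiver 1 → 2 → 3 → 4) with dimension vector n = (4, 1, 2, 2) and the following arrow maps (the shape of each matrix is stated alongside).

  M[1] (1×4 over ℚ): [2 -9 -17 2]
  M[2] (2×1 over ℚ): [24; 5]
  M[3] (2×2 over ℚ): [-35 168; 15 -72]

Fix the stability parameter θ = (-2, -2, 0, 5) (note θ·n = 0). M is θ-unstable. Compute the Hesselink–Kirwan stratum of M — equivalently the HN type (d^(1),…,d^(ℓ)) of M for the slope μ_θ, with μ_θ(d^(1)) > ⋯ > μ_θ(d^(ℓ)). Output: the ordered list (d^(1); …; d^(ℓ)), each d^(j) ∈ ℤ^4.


Barcode: M ≅ I[1,1]^3, I[1,3], I[3,4], I[4,4]. HN layers by μ_θ (3 steps, strictly decreasing):
  μ^(1)=5; μ^(2)=0; μ^(3)=-2

((0, 0, 0, 2); (0, 0, 2, 0); (4, 1, 0, 0))


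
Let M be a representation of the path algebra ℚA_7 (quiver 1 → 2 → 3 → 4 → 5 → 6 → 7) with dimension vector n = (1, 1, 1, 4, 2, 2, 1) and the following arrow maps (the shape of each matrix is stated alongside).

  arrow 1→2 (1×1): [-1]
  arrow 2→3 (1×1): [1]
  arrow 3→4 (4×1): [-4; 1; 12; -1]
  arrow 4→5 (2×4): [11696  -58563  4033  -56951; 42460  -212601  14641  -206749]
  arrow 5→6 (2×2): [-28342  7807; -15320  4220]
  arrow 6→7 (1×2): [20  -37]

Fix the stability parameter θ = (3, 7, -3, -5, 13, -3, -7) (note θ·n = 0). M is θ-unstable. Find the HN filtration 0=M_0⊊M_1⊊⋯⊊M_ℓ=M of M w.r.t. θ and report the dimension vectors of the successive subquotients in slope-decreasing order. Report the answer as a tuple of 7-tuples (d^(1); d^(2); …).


Barcode: M ≅ I[1,4], I[4,4], I[4,5], I[4,6], I[6,7]. HN layers by μ_θ (4 steps, strictly decreasing):
  μ^(1)=13; μ^(2)=5; μ^(3)=1/2; μ^(4)=-5

((0, 0, 0, 0, 1, 0, 0); (0, 0, 0, 0, 1, 1, 0); (1, 1, 1, 1, 0, 0, 0); (0, 0, 0, 3, 0, 1, 1))


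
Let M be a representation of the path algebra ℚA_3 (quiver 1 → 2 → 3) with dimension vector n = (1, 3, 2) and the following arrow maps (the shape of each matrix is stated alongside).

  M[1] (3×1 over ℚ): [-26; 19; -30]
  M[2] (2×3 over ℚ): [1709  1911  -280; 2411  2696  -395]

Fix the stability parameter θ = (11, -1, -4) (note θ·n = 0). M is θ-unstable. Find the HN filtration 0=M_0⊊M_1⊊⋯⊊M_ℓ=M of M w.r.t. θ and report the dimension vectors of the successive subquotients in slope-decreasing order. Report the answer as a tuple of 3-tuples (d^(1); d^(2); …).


Interval decomposition of M: I[1,3], I[2,2], I[2,3].
HN type (ℓ=3): μ^(1)=2; μ^(2)=-1; μ^(3)=-5/2

((1, 1, 1); (0, 1, 0); (0, 1, 1))


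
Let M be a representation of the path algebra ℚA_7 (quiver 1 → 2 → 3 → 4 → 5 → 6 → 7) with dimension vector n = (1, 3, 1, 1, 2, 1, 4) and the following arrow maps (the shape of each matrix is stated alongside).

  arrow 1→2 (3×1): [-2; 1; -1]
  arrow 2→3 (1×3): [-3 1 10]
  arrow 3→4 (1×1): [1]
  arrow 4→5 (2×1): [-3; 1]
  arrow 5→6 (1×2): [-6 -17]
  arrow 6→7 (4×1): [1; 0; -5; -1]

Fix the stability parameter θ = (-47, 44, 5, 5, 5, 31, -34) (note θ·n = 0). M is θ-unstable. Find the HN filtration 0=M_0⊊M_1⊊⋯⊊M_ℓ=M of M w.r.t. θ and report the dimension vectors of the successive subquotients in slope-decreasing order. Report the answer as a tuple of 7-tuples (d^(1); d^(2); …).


Interval decomposition of M: I[1,7], I[2,2]^2, I[5,5], I[7,7]^3.
HN type (ℓ=5): μ^(1)=44; μ^(2)=28/3; μ^(3)=5; μ^(4)=-34; μ^(5)=-47

((0, 2, 0, 0, 0, 0, 0); (0, 1, 1, 1, 1, 1, 1); (0, 0, 0, 0, 1, 0, 0); (0, 0, 0, 0, 0, 0, 3); (1, 0, 0, 0, 0, 0, 0))


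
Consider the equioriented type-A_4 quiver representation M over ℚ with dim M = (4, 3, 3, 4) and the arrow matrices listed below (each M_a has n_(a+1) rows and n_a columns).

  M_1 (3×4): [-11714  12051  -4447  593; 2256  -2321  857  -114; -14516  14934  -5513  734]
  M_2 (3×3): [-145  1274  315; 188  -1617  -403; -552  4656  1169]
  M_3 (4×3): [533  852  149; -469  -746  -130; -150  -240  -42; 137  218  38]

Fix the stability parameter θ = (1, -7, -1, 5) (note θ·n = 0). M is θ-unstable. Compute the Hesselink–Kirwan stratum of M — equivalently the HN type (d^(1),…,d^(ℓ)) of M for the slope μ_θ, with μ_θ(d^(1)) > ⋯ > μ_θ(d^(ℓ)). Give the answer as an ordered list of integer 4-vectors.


Barcode: M ≅ I[1,1], I[1,3], I[1,4]^2, I[4,4]^2. HN layers by μ_θ (4 steps, strictly decreasing):
  μ^(1)=5; μ^(2)=1; μ^(3)=-1; μ^(4)=-3

((0, 0, 0, 4); (1, 0, 0, 0); (0, 0, 3, 0); (3, 3, 0, 0))


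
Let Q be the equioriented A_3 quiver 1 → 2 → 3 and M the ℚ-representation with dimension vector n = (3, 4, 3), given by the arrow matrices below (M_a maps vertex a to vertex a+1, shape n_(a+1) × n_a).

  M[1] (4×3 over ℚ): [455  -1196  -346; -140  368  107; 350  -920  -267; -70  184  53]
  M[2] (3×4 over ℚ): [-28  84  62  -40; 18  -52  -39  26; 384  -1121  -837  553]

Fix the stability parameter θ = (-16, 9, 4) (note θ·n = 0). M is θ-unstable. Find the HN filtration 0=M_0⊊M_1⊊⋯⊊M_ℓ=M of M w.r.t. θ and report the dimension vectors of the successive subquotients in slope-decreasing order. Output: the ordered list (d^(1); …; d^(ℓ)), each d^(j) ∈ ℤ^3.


Interval decomposition of M: I[1,1], I[1,2], I[1,3], I[2,2], I[2,3], I[3,3].
HN type (ℓ=4): μ^(1)=9; μ^(2)=13/2; μ^(3)=4; μ^(4)=-16

((0, 2, 0); (0, 2, 2); (0, 0, 1); (3, 0, 0))


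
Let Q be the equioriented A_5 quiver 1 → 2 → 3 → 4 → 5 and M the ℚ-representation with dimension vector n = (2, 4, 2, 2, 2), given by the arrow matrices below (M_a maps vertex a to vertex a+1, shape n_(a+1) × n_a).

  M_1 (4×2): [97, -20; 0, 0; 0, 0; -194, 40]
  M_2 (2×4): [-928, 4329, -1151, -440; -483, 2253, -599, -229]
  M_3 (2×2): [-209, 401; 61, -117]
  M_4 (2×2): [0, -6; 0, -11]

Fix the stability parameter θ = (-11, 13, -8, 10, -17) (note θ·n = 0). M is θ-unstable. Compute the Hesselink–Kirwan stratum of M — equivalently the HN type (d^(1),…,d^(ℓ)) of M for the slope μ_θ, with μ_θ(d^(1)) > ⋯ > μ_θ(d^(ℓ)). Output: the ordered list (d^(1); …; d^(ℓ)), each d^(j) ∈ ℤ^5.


Via rank(M_{q-1}∘⋯∘M_p): M ≅ I[1,1], I[1,5], I[2,2]^2, I[2,4], I[5,5].
μ_θ-semistable layers: μ^(1)=13; μ^(2)=10; μ^(3)=5/2; μ^(4)=-1/2; μ^(5)=-11; μ^(6)=-17

((0, 2, 0, 0, 0); (0, 0, 0, 1, 0); (0, 1, 1, 0, 0); (0, 1, 1, 1, 1); (2, 0, 0, 0, 0); (0, 0, 0, 0, 1))


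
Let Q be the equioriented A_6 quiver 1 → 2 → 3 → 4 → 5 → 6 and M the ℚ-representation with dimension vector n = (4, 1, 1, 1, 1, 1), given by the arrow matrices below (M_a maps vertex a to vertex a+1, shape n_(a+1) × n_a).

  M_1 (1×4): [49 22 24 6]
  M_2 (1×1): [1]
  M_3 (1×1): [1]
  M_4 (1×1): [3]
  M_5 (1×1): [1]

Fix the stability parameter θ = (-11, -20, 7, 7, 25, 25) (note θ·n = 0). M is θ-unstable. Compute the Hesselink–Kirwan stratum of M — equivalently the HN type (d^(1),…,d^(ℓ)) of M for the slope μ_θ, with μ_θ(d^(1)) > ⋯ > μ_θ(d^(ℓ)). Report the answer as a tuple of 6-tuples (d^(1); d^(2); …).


Interval decomposition of M: I[1,1]^3, I[1,6].
HN type (ℓ=4): μ^(1)=25; μ^(2)=7; μ^(3)=-11; μ^(4)=-31/2

((0, 0, 0, 0, 1, 1); (0, 0, 1, 1, 0, 0); (3, 0, 0, 0, 0, 0); (1, 1, 0, 0, 0, 0))
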